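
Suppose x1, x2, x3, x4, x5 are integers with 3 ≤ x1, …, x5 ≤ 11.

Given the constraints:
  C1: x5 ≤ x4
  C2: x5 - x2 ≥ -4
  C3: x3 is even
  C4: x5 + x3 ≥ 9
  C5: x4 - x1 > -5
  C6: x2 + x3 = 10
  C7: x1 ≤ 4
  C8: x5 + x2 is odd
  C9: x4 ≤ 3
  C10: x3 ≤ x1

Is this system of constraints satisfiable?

From constraints 1 and 9: x5 ≤ x4 ≤ 3. From constraints 7 and 10: x3 ≤ x1 ≤ 4. Hence x5 + x3 ≤ 7. But constraint 4 requires x5 + x3 ≥ 9, and 9 > 7. Contradiction.

Unsatisfiable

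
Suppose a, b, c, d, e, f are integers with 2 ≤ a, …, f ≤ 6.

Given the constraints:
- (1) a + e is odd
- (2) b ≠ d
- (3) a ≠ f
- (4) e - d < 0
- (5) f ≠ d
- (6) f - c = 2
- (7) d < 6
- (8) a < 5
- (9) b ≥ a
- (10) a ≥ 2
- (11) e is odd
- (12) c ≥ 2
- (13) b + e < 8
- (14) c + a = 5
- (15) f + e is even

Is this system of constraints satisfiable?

Try a = 2, b = 2, c = 3, d = 4, e = 3, f = 5.
Check constraint 4: e - d = -1; constraint 6: f - c = 2. The remaining constraints are straightforward to verify.

Satisfiable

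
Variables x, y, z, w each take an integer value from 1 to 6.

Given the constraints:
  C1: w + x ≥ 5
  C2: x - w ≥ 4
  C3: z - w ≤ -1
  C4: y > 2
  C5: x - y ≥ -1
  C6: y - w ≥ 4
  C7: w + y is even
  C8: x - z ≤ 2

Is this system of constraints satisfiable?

Unsatisfiable

Constraints 3, 5, 6, and 8 give y − w ≥ 4, w − z ≥ 1, z − x ≥ -2, x − y ≥ -1.
Adding all 4 inequalities: the left sides telescope to 0, and the right sides sum to 4 + 1 + (-2) + (-1) = 2. So 0 ≥ 2, which is false.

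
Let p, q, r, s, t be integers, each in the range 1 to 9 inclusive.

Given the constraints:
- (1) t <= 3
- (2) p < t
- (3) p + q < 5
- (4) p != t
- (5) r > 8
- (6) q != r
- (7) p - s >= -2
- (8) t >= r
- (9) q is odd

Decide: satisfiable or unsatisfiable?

From constraint 5: r ≥ 9. From constraints 1 and 8: r ≤ t and t ≤ 3, so r ≤ 3. But 3 < 9, so no value of r works.

Unsatisfiable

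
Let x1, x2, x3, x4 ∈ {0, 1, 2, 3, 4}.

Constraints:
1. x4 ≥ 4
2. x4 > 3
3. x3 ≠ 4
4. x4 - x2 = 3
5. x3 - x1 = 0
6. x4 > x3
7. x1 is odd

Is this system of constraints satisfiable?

Setting (x1, x2, x3, x4) = (1, 1, 1, 4) satisfies everything: constraint 4: x4 - x2 = 3; constraint 5: x3 - x1 = 0, and the others follow.

Satisfiable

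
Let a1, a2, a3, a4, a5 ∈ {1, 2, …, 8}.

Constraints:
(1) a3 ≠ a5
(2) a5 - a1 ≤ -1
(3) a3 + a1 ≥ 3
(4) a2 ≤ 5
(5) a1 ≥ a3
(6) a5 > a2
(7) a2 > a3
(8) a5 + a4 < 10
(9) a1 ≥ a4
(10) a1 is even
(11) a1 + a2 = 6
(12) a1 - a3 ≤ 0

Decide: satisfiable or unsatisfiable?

Constraints 2, 6, 7, and 12 give a1 ≤ a3, a3 < a2, a2 < a5, a5 < a1. Chaining: a1 ≤ a3 < a2 < a5 < a1, which forces a1 < a1 — impossible.

Unsatisfiable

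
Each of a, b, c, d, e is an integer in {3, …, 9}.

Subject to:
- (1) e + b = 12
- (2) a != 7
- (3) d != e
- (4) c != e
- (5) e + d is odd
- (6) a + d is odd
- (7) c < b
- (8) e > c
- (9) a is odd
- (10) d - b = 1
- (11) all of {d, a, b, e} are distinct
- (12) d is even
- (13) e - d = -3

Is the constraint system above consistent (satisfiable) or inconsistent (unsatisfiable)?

Satisfiable

Try a = 3, b = 7, c = 3, d = 8, e = 5.
Check constraint 1: e + b = 12; constraint 10: d - b = 1. The remaining constraints are straightforward to verify.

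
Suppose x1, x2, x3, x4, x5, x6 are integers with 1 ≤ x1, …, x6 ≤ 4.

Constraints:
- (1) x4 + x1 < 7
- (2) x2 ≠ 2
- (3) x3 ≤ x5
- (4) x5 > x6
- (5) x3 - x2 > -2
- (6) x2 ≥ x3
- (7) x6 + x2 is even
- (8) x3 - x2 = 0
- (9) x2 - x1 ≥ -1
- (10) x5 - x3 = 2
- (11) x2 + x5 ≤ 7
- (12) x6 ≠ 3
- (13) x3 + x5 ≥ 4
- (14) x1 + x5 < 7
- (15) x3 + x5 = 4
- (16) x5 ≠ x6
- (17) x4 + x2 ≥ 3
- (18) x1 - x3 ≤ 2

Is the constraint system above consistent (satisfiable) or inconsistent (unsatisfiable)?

Satisfiable

Try x1 = 1, x2 = 1, x3 = 1, x4 = 4, x5 = 3, x6 = 1.
Check constraint 1: x4 + x1 = 5; constraint 5: x3 - x2 = 0. The remaining constraints are straightforward to verify.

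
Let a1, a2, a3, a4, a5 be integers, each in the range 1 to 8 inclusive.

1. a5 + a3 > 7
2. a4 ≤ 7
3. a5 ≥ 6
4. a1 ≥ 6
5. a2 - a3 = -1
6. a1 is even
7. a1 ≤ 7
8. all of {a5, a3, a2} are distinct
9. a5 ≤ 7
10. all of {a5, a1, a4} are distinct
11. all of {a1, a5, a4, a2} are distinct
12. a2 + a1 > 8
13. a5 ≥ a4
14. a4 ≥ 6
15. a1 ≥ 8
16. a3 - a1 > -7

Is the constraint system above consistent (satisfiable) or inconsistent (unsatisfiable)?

Unsatisfiable

Constraints 2, 3, 4, 7, 9, and 14 confine each of a5, a1, a4 to the 2 values {6, 7}.
Constraint 10 requires all 3 of them to be distinct, but only 2 values are available — impossible by the pigeonhole principle.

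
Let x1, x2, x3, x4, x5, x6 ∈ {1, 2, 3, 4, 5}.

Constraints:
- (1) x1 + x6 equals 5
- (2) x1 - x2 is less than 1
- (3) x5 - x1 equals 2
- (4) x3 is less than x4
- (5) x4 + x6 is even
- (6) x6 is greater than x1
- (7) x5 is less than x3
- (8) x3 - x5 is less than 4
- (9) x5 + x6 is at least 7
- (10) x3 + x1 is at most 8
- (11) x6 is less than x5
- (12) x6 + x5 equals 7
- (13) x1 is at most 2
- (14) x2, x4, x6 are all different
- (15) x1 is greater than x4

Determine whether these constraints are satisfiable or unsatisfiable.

Constraints 4, 6, 7, 11, and 15 give x3 < x4, x4 < x1, x1 < x6, x6 < x5, x5 < x3. Chaining: x3 < x4 < x1 < x6 < x5 < x3, which forces x3 < x3 — impossible.

Unsatisfiable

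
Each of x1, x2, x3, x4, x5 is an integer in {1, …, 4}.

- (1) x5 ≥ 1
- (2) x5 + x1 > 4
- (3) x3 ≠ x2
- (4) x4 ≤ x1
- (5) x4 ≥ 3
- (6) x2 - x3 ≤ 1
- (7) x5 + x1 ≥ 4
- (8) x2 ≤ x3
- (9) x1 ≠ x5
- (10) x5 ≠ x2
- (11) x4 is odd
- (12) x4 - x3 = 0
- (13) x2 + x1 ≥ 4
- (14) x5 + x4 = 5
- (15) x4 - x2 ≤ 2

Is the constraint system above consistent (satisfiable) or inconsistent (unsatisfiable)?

Setting (x1, x2, x3, x4, x5) = (3, 1, 3, 3, 2) satisfies everything: constraint 2: x5 + x1 = 5; constraint 6: x2 - x3 = -2; constraint 7: x5 + x1 = 5, and the others follow.

Satisfiable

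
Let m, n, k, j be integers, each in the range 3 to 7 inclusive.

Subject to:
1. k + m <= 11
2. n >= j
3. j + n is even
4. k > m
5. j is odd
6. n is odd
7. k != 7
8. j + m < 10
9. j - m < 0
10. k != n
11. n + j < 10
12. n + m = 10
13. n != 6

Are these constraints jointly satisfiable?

Satisfiable

Take m = 5, n = 5, k = 6, j = 3. Then constraint 1: k + m = 11; constraint 8: j + m = 8, and every other listed constraint is also met.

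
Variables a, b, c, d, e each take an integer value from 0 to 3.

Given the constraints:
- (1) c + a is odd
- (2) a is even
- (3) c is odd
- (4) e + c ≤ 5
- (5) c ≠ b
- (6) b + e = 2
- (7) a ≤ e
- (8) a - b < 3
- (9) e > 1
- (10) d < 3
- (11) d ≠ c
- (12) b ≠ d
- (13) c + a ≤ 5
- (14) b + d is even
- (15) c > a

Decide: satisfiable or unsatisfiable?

Satisfiable

Try a = 2, b = 0, c = 3, d = 2, e = 2.
Check constraint 4: e + c = 5; constraint 6: b + e = 2; constraint 8: a - b = 2. The remaining constraints are straightforward to verify.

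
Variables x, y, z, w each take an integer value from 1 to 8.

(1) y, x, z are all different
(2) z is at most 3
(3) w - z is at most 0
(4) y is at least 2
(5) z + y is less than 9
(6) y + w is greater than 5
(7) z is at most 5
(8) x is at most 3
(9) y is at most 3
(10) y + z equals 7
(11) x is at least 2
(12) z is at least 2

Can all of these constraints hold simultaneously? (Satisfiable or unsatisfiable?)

Constraints 2, 4, 8, 9, 11, and 12 confine each of y, x, z to the 2 values {2, 3}.
Constraint 1 requires all 3 of them to be distinct, but only 2 values are available — impossible by the pigeonhole principle.

Unsatisfiable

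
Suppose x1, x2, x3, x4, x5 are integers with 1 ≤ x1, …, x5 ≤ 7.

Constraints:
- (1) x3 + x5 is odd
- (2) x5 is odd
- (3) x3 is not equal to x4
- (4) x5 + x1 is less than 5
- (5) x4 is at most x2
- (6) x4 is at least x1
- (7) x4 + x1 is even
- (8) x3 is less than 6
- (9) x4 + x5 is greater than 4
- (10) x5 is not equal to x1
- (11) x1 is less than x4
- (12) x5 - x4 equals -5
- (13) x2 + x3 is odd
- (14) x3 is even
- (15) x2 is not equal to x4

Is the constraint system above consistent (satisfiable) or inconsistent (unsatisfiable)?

Setting (x1, x2, x3, x4, x5) = (2, 7, 2, 6, 1) satisfies everything: constraint 4: x5 + x1 = 3; constraint 9: x4 + x5 = 7; constraint 12: x5 - x4 = -5, and the others follow.

Satisfiable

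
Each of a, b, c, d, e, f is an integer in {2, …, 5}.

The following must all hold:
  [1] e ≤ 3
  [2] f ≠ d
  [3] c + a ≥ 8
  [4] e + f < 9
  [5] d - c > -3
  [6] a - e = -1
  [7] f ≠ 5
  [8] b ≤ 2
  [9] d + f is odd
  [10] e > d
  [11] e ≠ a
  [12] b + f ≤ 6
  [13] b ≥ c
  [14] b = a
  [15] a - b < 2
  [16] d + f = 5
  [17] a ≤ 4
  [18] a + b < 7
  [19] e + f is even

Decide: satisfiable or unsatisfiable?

Unsatisfiable

From constraints 8 and 13: c ≤ b ≤ 2. From constraint 17: a ≤ 4. Hence c + a ≤ 6. But constraint 3 requires c + a ≥ 8, and 8 > 6. Contradiction.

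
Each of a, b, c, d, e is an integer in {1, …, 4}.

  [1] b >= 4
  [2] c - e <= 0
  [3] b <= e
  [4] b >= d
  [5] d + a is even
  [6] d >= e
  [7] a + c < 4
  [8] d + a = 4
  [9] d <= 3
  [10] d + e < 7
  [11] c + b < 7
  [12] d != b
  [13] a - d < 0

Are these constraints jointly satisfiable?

From constraints 1 and 3: e ≥ b and b ≥ 4, so e ≥ 4. From constraints 6 and 9: e ≤ d and d ≤ 3, so e ≤ 3. But 3 < 4, so no value of e works.

Unsatisfiable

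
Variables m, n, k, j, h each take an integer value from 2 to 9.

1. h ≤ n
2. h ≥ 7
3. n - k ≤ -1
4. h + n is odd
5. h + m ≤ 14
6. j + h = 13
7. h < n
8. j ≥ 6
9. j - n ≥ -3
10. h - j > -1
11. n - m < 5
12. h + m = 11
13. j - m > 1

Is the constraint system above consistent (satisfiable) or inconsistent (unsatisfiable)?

Satisfiable

The assignment m = 4, n = 8, k = 9, j = 6, h = 7 works:
  constraint 3 holds since n - k = -1.
  constraint 5 holds since h + m = 11.
  constraint 6 holds since j + h = 13.
The rest check out directly.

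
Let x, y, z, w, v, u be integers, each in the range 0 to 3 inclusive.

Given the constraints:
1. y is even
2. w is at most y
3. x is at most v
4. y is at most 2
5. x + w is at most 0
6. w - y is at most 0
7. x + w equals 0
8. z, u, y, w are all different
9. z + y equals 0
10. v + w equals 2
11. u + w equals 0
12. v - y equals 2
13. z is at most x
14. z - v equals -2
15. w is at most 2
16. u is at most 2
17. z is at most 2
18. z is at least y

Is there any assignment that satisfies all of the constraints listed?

Constraints 4, 15, 16, and 17 confine each of z, u, y, w to the 3 values {0, …, 2} (the domain already gives each ≥ 0).
Constraint 8 requires all 4 of them to be distinct, but only 3 values are available — impossible by the pigeonhole principle.

Unsatisfiable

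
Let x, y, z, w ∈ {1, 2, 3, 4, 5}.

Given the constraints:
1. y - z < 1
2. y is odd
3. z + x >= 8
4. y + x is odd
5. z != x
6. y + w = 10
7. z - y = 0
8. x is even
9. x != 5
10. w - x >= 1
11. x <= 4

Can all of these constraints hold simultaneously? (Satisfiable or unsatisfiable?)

Setting (x, y, z, w) = (4, 5, 5, 5) satisfies everything: constraint 1: y - z = 0; constraint 3: z + x = 9; constraint 6: y + w = 10, and the others follow.

Satisfiable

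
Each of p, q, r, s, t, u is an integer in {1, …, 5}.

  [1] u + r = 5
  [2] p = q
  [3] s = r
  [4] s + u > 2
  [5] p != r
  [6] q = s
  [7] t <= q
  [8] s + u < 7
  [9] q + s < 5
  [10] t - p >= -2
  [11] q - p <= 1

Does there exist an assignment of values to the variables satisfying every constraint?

From constraints 2, 3, and 6, p = q = s = r, so p = r. But constraint 5 says p ≠ r. Contradiction.

Unsatisfiable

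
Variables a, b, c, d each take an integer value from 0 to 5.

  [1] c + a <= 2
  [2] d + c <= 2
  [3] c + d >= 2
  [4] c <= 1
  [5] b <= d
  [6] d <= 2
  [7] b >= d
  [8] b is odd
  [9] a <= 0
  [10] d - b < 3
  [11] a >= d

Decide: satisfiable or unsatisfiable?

Unsatisfiable

From constraint 4: c ≤ 1. From constraints 9 and 11: d ≤ a ≤ 0. Hence c + d ≤ 1. But constraint 3 requires c + d ≥ 2, and 2 > 1. Contradiction.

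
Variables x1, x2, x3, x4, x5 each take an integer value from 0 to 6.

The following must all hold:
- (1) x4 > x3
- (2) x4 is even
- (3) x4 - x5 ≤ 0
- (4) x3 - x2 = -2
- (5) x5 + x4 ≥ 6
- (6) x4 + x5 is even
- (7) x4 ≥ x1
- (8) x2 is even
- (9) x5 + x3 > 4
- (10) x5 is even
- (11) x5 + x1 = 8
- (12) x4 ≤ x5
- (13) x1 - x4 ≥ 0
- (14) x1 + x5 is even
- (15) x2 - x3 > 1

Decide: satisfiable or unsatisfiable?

The assignment x1 = 4, x2 = 4, x3 = 2, x4 = 4, x5 = 4 works:
  constraint 3 holds since x4 - x5 = 0.
  constraint 4 holds since x3 - x2 = -2.
The rest check out directly.

Satisfiable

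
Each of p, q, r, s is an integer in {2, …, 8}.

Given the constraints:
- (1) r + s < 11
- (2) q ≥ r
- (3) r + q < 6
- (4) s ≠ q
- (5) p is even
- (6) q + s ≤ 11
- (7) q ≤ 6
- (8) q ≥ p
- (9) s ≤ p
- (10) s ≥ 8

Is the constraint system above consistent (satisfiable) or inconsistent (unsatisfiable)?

Unsatisfiable

From constraints 9 and 10: p ≥ s and s ≥ 8, so p ≥ 8. From constraints 7 and 8: p ≤ q and q ≤ 6, so p ≤ 6. But 6 < 8, so no value of p works.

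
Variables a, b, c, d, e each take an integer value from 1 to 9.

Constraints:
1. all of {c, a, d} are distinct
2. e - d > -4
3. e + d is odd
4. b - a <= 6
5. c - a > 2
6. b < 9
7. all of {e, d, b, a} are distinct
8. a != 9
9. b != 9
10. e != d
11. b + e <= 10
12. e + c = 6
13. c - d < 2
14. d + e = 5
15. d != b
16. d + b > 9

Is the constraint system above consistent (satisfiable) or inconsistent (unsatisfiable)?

Take a = 2, b = 7, c = 5, d = 4, e = 1. Then constraint 2: e - d = -3; constraint 4: b - a = 5; constraint 5: c - a = 3, and every other listed constraint is also met.

Satisfiable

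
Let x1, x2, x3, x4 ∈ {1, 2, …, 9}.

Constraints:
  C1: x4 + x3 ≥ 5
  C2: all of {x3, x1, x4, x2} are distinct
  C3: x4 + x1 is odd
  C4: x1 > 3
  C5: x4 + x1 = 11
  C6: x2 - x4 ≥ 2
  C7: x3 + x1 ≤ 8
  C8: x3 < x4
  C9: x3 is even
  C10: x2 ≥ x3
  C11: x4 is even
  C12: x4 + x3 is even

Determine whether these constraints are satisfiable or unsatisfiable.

Satisfiable

Setting (x1, x2, x3, x4) = (5, 8, 2, 6) satisfies everything: constraint 1: x4 + x3 = 8; constraint 5: x4 + x1 = 11, and the others follow.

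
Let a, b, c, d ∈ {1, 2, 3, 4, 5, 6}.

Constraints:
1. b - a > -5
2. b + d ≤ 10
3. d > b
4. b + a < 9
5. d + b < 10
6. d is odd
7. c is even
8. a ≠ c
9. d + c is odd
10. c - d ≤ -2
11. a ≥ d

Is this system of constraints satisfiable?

Setting (a, b, c, d) = (5, 3, 2, 5) satisfies everything: constraint 1: b - a = -2; constraint 2: b + d = 8, and the others follow.

Satisfiable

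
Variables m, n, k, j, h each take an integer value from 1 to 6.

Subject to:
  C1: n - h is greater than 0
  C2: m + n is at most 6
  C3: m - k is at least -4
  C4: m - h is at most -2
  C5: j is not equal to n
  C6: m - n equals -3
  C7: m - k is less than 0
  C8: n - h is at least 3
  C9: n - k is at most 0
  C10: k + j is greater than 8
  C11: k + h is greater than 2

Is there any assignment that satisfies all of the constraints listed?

Unsatisfiable

Constraints 3, 4, 8, and 9 give n − h ≥ 3, h − m ≥ 2, m − k ≥ -4, k − n ≥ 0.
Adding all 4 inequalities: the left sides telescope to 0, and the right sides sum to 3 + 2 + (-4) + 0 = 1. So 0 ≥ 1, which is false.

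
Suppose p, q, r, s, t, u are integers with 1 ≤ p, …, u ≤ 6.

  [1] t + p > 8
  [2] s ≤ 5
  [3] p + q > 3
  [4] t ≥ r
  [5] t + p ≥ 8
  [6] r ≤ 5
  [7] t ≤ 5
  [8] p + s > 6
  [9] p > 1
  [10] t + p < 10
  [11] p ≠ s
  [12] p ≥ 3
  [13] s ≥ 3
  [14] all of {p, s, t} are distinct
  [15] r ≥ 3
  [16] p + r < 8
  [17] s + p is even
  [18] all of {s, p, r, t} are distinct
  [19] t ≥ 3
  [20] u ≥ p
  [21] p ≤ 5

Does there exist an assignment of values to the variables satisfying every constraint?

Unsatisfiable

Constraints 2, 6, 7, 12, 13, 15, 19, and 21 confine each of s, p, r, t to the 3 values {3, …, 5}.
Constraint 18 requires all 4 of them to be distinct, but only 3 values are available — impossible by the pigeonhole principle.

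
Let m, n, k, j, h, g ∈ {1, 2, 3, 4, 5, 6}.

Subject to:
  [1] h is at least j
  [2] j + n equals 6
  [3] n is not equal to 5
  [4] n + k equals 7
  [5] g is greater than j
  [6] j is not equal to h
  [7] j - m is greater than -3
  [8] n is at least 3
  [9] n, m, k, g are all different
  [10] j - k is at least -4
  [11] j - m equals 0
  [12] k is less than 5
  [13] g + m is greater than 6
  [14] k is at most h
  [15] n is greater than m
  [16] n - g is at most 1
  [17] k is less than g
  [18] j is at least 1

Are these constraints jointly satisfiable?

Satisfiable

The assignment m = 2, n = 4, k = 3, j = 2, h = 6, g = 5 works:
  constraint 2 holds since j + n = 6.
  constraint 4 holds since n + k = 7.
  constraint 7 holds since j - m = 0.
The rest check out directly.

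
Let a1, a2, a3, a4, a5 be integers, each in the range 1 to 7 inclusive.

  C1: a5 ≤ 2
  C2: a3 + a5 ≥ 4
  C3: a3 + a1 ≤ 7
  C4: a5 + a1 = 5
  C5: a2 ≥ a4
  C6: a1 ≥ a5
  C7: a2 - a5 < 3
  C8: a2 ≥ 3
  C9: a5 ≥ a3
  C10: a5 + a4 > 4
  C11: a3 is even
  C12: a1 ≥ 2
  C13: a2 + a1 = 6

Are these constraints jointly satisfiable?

Satisfiable

One satisfying assignment is a1 = 3, a2 = 3, a3 = 2, a4 = 3, a5 = 2.
For the less obvious constraints — constraint 2: a3 + a5 = 4; constraint 3: a3 + a1 = 5; constraint 4: a5 + a1 = 5 — and the others hold by inspection.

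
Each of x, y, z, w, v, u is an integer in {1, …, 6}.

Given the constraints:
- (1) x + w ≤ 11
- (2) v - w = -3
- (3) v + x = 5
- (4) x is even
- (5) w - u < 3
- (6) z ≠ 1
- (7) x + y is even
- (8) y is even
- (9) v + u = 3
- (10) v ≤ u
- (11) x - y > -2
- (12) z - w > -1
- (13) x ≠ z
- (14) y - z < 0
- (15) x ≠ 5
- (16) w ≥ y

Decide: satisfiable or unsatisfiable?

Try x = 4, y = 4, z = 6, w = 4, v = 1, u = 2.
Check constraint 1: x + w = 8; constraint 2: v - w = -3. The remaining constraints are straightforward to verify.

Satisfiable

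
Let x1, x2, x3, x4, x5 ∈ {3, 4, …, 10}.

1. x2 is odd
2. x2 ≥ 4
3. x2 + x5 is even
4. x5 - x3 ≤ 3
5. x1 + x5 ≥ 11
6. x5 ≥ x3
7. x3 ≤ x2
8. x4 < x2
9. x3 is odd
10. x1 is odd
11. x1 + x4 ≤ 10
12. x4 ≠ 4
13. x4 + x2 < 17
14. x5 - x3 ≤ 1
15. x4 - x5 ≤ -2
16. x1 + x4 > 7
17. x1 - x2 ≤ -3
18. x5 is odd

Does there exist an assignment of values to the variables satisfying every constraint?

Satisfiable

The assignment x1 = 3, x2 = 9, x3 = 9, x4 = 6, x5 = 9 works:
  constraint 4 holds since x5 - x3 = 0.
  constraint 5 holds since x1 + x5 = 12.
  constraint 11 holds since x1 + x4 = 9.
The rest check out directly.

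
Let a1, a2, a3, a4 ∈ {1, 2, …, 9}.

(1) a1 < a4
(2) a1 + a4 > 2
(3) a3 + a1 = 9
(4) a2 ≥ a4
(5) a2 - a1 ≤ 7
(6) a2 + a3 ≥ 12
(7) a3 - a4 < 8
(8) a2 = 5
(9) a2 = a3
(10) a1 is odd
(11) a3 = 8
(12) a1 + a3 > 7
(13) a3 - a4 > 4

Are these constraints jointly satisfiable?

Unsatisfiable

Constraint 8 fixes a2 = 5 and constraint 11 fixes a3 = 8, but constraint 9 requires a2 = a3. Since 5 ≠ 8, contradiction.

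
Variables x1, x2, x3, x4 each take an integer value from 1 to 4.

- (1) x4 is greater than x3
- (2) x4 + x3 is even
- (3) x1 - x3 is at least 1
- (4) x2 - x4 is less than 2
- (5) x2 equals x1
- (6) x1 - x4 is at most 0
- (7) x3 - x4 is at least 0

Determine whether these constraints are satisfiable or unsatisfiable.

Unsatisfiable

Constraints 3, 6, and 7 give x3 − x4 ≥ 0, x4 − x1 ≥ 0, x1 − x3 ≥ 1.
Adding all 3 inequalities: the left sides telescope to 0, and the right sides sum to 0 + 0 + 1 = 1. So 0 ≥ 1, which is false.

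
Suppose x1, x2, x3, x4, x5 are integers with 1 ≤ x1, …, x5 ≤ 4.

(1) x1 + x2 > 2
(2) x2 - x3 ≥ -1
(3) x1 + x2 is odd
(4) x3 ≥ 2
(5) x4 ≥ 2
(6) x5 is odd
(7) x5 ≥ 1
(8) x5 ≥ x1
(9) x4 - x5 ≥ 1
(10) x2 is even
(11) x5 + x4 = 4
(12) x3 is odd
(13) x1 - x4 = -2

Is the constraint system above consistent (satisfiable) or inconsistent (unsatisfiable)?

Satisfiable

One satisfying assignment is x1 = 1, x2 = 4, x3 = 3, x4 = 3, x5 = 1.
For the less obvious constraints — constraint 1: x1 + x2 = 5; constraint 2: x2 - x3 = 1; constraint 9: x4 - x5 = 2 — and the others hold by inspection.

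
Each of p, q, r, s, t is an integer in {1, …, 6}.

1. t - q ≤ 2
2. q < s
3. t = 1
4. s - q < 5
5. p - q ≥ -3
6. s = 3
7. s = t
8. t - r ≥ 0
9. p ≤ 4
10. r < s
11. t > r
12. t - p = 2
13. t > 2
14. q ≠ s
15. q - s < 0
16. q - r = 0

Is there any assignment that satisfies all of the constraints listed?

Constraint 6 fixes s = 3 and constraint 3 fixes t = 1, but constraint 7 requires s = t. Since 3 ≠ 1, contradiction.

Unsatisfiable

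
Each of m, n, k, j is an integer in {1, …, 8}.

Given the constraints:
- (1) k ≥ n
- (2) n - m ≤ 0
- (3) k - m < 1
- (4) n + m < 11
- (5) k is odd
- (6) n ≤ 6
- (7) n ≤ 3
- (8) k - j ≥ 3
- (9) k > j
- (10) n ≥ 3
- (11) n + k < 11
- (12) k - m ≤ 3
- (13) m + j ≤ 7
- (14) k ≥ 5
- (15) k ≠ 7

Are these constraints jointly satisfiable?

Satisfiable

Take m = 5, n = 3, k = 5, j = 1. Then constraint 2: n - m = -2; constraint 3: k - m = 0, and every other listed constraint is also met.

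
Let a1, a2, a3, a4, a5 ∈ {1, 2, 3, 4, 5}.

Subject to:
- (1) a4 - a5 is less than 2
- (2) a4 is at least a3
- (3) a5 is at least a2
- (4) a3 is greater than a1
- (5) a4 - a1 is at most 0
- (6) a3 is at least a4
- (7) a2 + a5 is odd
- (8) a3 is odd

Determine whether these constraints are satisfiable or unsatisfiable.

Unsatisfiable

Constraints 2, 4, and 5 give a4 ≤ a1, a1 < a3, a3 ≤ a4. Chaining: a4 ≤ a1 < a3 ≤ a4, which forces a4 < a4 — impossible.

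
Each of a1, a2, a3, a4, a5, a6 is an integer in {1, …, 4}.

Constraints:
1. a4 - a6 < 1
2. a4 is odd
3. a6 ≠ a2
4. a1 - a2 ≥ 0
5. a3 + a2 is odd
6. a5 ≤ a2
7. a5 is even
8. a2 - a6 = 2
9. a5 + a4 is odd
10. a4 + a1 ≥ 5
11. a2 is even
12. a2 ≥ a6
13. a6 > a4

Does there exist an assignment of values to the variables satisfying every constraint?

Setting (a1, a2, a3, a4, a5, a6) = (4, 4, 3, 1, 2, 2) satisfies everything: constraint 1: a4 - a6 = -1; constraint 4: a1 - a2 = 0, and the others follow.

Satisfiable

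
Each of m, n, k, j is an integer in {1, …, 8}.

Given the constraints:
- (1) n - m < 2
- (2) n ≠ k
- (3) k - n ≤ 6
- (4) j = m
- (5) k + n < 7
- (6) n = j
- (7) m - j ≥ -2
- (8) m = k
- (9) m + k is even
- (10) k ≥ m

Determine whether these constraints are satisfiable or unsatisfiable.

From constraints 4, 6, and 8, n = j = m = k, so n = k. But constraint 2 says n ≠ k. Contradiction.

Unsatisfiable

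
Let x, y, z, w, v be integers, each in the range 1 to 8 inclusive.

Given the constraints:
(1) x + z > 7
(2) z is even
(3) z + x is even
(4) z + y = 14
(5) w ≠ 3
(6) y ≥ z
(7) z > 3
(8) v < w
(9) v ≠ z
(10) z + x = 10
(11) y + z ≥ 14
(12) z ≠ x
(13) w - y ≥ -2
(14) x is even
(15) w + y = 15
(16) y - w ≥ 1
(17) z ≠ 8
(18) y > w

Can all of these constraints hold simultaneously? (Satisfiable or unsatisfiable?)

Setting (x, y, z, w, v) = (4, 8, 6, 7, 1) satisfies everything: constraint 1: x + z = 10; constraint 4: z + y = 14; constraint 10: z + x = 10, and the others follow.

Satisfiable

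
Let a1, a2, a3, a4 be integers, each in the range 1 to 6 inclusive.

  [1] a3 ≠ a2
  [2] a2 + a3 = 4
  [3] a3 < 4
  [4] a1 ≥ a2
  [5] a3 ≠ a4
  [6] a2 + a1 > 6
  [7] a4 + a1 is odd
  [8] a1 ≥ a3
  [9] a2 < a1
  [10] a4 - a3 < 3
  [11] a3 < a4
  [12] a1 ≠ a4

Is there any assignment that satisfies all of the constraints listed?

Satisfiable

Setting (a1, a2, a3, a4) = (4, 3, 1, 3) satisfies everything: constraint 2: a2 + a3 = 4; constraint 6: a2 + a1 = 7; constraint 10: a4 - a3 = 2, and the others follow.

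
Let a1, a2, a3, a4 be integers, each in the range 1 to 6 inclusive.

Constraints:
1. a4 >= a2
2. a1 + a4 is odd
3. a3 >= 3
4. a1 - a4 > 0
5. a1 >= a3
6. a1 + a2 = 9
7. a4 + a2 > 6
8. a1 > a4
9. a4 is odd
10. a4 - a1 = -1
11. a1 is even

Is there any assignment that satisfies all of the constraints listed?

The assignment a1 = 6, a2 = 3, a3 = 4, a4 = 5 works:
  constraint 4 holds since a1 - a4 = 1.
  constraint 6 holds since a1 + a2 = 9.
The rest check out directly.

Satisfiable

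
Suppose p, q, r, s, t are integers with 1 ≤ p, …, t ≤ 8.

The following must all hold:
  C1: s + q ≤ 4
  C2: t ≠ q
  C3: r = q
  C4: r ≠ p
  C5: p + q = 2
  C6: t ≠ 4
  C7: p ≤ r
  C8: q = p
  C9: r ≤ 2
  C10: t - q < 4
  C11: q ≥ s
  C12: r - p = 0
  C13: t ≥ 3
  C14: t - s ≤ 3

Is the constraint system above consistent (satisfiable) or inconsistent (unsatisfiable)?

Unsatisfiable

From constraints 3 and 8, r = q = p, so r = p. But constraint 4 says r ≠ p. Contradiction.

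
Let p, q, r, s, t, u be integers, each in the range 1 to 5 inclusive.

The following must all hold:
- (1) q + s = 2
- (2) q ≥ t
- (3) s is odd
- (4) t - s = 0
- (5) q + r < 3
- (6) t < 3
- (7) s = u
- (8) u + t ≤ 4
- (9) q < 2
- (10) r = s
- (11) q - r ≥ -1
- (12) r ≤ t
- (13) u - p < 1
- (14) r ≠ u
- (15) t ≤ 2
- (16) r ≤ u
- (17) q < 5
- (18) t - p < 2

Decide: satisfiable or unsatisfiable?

From constraints 7 and 10, r = s = u, so r = u. But constraint 14 says r ≠ u. Contradiction.

Unsatisfiable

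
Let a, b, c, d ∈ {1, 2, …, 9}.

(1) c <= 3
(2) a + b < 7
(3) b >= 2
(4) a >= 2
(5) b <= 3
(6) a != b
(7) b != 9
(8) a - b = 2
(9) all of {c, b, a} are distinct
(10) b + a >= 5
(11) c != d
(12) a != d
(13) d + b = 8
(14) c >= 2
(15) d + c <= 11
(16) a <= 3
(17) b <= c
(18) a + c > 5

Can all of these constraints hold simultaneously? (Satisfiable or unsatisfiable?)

Constraints 1, 3, 4, 5, 14, and 16 confine each of c, b, a to the 2 values {2, 3}.
Constraint 9 requires all 3 of them to be distinct, but only 2 values are available — impossible by the pigeonhole principle.

Unsatisfiable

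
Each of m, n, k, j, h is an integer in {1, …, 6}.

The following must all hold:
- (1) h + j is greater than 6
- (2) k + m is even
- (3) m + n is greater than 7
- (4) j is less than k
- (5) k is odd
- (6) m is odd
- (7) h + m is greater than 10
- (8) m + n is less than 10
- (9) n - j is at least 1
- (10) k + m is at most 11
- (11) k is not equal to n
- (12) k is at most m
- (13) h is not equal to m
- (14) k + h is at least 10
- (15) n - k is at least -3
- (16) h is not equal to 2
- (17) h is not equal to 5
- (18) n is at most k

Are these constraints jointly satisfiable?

Satisfiable

The assignment m = 5, n = 3, k = 5, j = 1, h = 6 works:
  constraint 1 holds since h + j = 7.
  constraint 3 holds since m + n = 8.
The rest check out directly.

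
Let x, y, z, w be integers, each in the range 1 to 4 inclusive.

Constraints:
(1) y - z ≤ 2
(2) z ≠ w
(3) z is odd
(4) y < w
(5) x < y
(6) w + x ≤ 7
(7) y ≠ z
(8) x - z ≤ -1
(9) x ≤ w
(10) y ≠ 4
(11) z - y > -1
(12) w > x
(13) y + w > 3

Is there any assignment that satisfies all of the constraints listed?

Satisfiable

Try x = 1, y = 2, z = 3, w = 4.
Check constraint 1: y - z = -1; constraint 6: w + x = 5. The remaining constraints are straightforward to verify.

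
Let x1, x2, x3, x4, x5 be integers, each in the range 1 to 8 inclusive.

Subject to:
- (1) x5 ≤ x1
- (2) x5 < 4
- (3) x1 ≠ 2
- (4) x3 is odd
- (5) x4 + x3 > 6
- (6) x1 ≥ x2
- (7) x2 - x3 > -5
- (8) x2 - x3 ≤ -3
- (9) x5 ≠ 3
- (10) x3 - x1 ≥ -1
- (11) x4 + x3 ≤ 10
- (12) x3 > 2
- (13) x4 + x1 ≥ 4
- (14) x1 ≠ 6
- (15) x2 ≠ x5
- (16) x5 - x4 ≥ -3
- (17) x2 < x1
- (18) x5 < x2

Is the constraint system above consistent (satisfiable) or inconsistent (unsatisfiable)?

The assignment x1 = 3, x2 = 2, x3 = 5, x4 = 3, x5 = 1 works:
  constraint 5 holds since x4 + x3 = 8.
  constraint 7 holds since x2 - x3 = -3.
  constraint 8 holds since x2 - x3 = -3.
The rest check out directly.

Satisfiable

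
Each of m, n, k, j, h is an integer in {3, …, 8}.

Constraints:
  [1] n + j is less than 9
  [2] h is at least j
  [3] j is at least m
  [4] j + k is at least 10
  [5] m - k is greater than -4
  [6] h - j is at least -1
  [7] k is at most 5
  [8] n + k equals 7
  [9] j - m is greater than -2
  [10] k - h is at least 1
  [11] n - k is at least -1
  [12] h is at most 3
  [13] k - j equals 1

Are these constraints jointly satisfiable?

From constraints 2 and 12: j ≤ h ≤ 3. From constraint 7: k ≤ 5. Hence j + k ≤ 8. But constraint 4 requires j + k ≥ 10, and 10 > 8. Contradiction.

Unsatisfiable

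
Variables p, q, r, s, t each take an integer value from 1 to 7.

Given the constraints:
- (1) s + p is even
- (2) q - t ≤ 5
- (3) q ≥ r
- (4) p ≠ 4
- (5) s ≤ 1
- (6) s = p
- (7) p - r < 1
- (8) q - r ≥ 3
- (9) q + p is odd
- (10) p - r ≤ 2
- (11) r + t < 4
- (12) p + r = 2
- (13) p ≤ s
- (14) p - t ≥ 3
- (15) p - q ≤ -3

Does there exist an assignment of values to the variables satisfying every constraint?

Unsatisfiable

Constraints 2, 14, and 15 give t − q ≥ -5, q − p ≥ 3, p − t ≥ 3.
Adding all 3 inequalities: the left sides telescope to 0, and the right sides sum to (-5) + 3 + 3 = 1. So 0 ≥ 1, which is false.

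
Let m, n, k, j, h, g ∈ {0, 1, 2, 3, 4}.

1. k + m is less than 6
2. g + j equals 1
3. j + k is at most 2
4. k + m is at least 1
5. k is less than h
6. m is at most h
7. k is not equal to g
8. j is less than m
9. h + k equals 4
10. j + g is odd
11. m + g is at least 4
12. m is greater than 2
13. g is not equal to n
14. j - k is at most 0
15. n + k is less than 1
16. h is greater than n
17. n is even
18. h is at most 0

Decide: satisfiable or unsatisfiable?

From constraint 12: m ≥ 3. From constraints 6 and 18: m ≤ h and h ≤ 0, so m ≤ 0. But 0 < 3, so no value of m works.

Unsatisfiable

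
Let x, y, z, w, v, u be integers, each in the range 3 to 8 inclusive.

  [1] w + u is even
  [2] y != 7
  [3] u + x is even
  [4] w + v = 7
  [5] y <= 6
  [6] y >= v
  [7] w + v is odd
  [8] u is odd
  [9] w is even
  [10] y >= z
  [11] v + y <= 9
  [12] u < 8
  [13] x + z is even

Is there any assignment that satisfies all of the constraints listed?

Constraint 9 makes w even and constraint 8 makes u odd, so w + u must be odd. Constraint 1 says w + u is even — contradiction.

Unsatisfiable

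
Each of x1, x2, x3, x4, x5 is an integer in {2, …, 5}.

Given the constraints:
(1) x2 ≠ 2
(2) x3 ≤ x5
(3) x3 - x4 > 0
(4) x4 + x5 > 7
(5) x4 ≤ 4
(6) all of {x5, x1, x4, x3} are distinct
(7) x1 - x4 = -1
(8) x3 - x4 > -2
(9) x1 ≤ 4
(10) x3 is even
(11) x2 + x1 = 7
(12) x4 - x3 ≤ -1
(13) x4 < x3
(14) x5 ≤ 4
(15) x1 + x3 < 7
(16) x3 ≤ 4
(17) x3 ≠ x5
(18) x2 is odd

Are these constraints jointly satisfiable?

Constraints 5, 9, 14, and 16 confine each of x5, x1, x4, x3 to the 3 values {2, …, 4} (the domain already gives each ≥ 2).
Constraint 6 requires all 4 of them to be distinct, but only 3 values are available — impossible by the pigeonhole principle.

Unsatisfiable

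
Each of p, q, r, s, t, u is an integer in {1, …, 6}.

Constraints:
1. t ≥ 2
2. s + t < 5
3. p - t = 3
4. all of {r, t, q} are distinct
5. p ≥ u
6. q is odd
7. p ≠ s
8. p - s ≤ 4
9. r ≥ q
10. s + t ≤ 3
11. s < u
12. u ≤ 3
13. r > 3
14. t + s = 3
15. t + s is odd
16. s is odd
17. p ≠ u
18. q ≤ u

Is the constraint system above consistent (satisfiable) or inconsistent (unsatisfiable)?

Try p = 5, q = 1, r = 6, s = 1, t = 2, u = 3.
Check constraint 2: s + t = 3; constraint 3: p - t = 3; constraint 8: p - s = 4. The remaining constraints are straightforward to verify.

Satisfiable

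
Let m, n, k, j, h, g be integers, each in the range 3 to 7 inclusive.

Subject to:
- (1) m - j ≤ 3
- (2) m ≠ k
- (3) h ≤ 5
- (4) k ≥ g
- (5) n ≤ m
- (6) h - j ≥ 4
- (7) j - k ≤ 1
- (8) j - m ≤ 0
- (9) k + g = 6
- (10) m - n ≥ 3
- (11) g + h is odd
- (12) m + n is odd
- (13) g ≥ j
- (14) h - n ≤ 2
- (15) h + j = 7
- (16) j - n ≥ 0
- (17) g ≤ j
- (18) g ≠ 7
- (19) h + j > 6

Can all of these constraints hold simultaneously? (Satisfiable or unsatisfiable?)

Constraints 1, 6, 10, and 14 give j − m ≥ -3, m − n ≥ 3, n − h ≥ -2, h − j ≥ 4.
Adding all 4 inequalities: the left sides telescope to 0, and the right sides sum to (-3) + 3 + (-2) + 4 = 2. So 0 ≥ 2, which is false.

Unsatisfiable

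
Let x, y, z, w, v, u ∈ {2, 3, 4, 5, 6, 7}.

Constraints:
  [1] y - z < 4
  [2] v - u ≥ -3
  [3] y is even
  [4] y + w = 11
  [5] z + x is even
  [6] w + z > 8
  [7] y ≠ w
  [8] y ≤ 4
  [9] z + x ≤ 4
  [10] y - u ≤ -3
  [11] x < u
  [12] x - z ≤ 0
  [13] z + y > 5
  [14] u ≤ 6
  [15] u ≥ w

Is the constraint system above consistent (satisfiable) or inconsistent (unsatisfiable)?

From constraint 8: y ≤ 4. From constraints 14 and 15: w ≤ u ≤ 6. Hence y + w ≤ 10. But constraint 4 requires y + w = 11, and 11 > 10. Contradiction.

Unsatisfiable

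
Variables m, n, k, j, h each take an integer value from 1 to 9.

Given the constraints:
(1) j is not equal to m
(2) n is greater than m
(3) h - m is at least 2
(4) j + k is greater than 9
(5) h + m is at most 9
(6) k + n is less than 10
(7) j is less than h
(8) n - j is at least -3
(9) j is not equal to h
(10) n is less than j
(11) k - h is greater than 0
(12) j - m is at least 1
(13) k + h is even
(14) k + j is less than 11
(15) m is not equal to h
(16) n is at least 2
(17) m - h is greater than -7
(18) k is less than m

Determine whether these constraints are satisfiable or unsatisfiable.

Unsatisfiable

Constraints 2, 7, 10, 11, and 18 give n < j, j < h, h < k, k < m, m < n. Chaining: n < j < h < k < m < n, which forces n < n — impossible.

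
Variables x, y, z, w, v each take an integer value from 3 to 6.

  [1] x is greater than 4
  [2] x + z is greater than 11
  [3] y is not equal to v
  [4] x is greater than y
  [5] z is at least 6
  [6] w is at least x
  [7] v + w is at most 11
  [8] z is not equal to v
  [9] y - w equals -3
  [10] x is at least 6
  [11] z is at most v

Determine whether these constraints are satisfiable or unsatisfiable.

From constraints 5 and 11: v ≥ z ≥ 6. From constraints 6 and 10: w ≥ x ≥ 6. Hence v + w ≥ 12. But constraint 7 requires v + w ≤ 11, and 11 < 12. Contradiction.

Unsatisfiable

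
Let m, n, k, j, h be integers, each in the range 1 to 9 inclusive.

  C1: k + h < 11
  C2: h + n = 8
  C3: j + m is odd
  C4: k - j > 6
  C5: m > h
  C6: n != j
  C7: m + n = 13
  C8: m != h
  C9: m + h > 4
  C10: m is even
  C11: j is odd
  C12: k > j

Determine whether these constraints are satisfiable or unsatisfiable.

Setting (m, n, k, j, h) = (6, 7, 8, 1, 1) satisfies everything: constraint 1: k + h = 9; constraint 2: h + n = 8; constraint 4: k - j = 7, and the others follow.

Satisfiable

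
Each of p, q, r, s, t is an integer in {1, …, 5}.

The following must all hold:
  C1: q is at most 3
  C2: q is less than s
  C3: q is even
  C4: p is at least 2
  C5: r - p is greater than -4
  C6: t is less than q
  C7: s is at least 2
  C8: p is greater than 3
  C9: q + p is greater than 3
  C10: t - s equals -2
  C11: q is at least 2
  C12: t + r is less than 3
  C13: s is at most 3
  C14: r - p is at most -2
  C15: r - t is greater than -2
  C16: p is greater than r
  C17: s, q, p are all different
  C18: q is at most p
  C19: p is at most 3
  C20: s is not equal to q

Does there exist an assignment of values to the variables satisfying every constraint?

Constraints 1, 4, 7, 11, 13, and 19 confine each of s, q, p to the 2 values {2, 3}.
Constraint 17 requires all 3 of them to be distinct, but only 2 values are available — impossible by the pigeonhole principle.

Unsatisfiable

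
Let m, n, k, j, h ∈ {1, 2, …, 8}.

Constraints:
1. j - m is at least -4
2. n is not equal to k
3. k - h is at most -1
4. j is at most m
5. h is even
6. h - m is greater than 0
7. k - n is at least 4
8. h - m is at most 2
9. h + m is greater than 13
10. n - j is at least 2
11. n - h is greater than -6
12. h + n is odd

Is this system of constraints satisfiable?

Unsatisfiable

Constraints 1, 3, 7, 8, and 10 give h − k ≥ 1, k − n ≥ 4, n − j ≥ 2, j − m ≥ -4, m − h ≥ -2.
Adding all 5 inequalities: the left sides telescope to 0, and the right sides sum to 1 + 4 + 2 + (-4) + (-2) = 1. So 0 ≥ 1, which is false.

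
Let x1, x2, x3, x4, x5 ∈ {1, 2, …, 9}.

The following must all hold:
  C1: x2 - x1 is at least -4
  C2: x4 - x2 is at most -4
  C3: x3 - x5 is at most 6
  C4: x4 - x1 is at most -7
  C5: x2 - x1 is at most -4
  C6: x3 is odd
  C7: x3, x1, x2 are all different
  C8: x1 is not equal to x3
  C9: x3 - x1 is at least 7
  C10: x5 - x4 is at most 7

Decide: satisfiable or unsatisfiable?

Constraints 2, 3, 5, 9, and 10 give x1 − x2 ≥ 4, x2 − x4 ≥ 4, x4 − x5 ≥ -7, x5 − x3 ≥ -6, x3 − x1 ≥ 7.
Adding all 5 inequalities: the left sides telescope to 0, and the right sides sum to 4 + 4 + (-7) + (-6) + 7 = 2. So 0 ≥ 2, which is false.

Unsatisfiable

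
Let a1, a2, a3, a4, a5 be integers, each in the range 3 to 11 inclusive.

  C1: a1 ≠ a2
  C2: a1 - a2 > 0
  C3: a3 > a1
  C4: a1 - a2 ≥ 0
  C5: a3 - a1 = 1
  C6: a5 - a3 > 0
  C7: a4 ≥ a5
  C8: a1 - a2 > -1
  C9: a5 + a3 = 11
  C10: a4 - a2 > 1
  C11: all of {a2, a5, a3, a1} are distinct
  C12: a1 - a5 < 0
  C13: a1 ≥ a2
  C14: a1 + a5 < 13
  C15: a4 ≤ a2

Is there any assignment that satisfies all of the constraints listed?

Constraints 2, 3, 6, 7, and 15 give a5 ≤ a4, a4 ≤ a2, a2 < a1, a1 < a3, a3 < a5. Chaining: a5 ≤ a4 ≤ a2 < a1 < a3 < a5, which forces a5 < a5 — impossible.

Unsatisfiable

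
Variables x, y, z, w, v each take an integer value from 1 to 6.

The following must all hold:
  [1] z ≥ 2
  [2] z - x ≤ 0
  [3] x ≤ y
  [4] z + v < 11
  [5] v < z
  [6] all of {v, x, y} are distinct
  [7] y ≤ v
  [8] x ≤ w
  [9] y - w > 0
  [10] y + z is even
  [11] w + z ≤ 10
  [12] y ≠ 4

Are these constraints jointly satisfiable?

Constraints 2, 5, 7, 8, and 9 give z ≤ x, x ≤ w, w < y, y ≤ v, v < z. Chaining: z ≤ x ≤ w < y ≤ v < z, which forces z < z — impossible.

Unsatisfiable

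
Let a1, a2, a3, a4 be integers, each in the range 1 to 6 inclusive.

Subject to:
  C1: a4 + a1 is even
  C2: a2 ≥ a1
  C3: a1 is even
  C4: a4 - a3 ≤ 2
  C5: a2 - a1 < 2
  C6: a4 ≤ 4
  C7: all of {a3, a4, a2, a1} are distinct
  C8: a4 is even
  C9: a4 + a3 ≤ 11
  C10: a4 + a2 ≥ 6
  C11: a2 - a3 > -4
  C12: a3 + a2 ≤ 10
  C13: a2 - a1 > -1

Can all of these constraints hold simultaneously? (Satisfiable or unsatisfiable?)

One satisfying assignment is a1 = 2, a2 = 3, a3 = 5, a4 = 4.
For the less obvious constraints — constraint 4: a4 - a3 = -1; constraint 5: a2 - a1 = 1; constraint 9: a4 + a3 = 9 — and the others hold by inspection.

Satisfiable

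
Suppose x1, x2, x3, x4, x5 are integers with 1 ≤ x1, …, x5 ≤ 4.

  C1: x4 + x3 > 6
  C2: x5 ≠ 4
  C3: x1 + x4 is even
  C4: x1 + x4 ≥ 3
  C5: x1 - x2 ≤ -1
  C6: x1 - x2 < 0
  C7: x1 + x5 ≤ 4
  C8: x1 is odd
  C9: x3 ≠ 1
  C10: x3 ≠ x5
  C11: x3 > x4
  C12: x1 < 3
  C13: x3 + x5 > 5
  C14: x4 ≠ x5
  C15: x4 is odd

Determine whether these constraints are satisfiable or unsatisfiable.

Take x1 = 1, x2 = 4, x3 = 4, x4 = 3, x5 = 2. Then constraint 1: x4 + x3 = 7; constraint 4: x1 + x4 = 4; constraint 5: x1 - x2 = -3, and every other listed constraint is also met.

Satisfiable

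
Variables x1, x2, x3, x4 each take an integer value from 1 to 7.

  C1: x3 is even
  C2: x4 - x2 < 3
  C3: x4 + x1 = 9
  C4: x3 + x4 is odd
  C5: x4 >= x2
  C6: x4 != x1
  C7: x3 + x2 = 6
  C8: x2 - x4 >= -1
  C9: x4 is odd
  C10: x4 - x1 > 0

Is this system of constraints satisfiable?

Satisfiable

Setting (x1, x2, x3, x4) = (4, 4, 2, 5) satisfies everything: constraint 2: x4 - x2 = 1; constraint 3: x4 + x1 = 9, and the others follow.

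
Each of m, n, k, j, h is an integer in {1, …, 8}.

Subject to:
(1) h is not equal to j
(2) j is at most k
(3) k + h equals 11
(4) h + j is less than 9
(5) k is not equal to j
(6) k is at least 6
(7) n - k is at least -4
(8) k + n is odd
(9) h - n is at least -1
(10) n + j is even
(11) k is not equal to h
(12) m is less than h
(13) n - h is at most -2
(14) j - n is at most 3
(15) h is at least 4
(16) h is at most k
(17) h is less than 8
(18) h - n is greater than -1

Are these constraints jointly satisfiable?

Satisfiable

The assignment m = 1, n = 3, k = 6, j = 3, h = 5 works:
  constraint 3 holds since k + h = 11.
  constraint 4 holds since h + j = 8.
The rest check out directly.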